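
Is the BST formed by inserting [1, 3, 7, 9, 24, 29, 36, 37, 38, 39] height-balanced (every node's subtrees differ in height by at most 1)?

Tree (level-order array): [1, None, 3, None, 7, None, 9, None, 24, None, 29, None, 36, None, 37, None, 38, None, 39]
Definition: a tree is height-balanced if, at every node, |h(left) - h(right)| <= 1 (empty subtree has height -1).
Bottom-up per-node check:
  node 39: h_left=-1, h_right=-1, diff=0 [OK], height=0
  node 38: h_left=-1, h_right=0, diff=1 [OK], height=1
  node 37: h_left=-1, h_right=1, diff=2 [FAIL (|-1-1|=2 > 1)], height=2
  node 36: h_left=-1, h_right=2, diff=3 [FAIL (|-1-2|=3 > 1)], height=3
  node 29: h_left=-1, h_right=3, diff=4 [FAIL (|-1-3|=4 > 1)], height=4
  node 24: h_left=-1, h_right=4, diff=5 [FAIL (|-1-4|=5 > 1)], height=5
  node 9: h_left=-1, h_right=5, diff=6 [FAIL (|-1-5|=6 > 1)], height=6
  node 7: h_left=-1, h_right=6, diff=7 [FAIL (|-1-6|=7 > 1)], height=7
  node 3: h_left=-1, h_right=7, diff=8 [FAIL (|-1-7|=8 > 1)], height=8
  node 1: h_left=-1, h_right=8, diff=9 [FAIL (|-1-8|=9 > 1)], height=9
Node 37 violates the condition: |-1 - 1| = 2 > 1.
Result: Not balanced


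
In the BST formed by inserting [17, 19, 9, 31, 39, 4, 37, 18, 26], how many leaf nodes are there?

Tree built from: [17, 19, 9, 31, 39, 4, 37, 18, 26]
Tree (level-order array): [17, 9, 19, 4, None, 18, 31, None, None, None, None, 26, 39, None, None, 37]
Rule: A leaf has 0 children.
Per-node child counts:
  node 17: 2 child(ren)
  node 9: 1 child(ren)
  node 4: 0 child(ren)
  node 19: 2 child(ren)
  node 18: 0 child(ren)
  node 31: 2 child(ren)
  node 26: 0 child(ren)
  node 39: 1 child(ren)
  node 37: 0 child(ren)
Matching nodes: [4, 18, 26, 37]
Count of leaf nodes: 4


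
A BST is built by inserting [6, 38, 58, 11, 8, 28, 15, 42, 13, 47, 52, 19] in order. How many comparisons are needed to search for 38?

Search path for 38: 6 -> 38
Found: True
Comparisons: 2


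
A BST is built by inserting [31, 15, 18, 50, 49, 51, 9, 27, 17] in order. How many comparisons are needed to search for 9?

Search path for 9: 31 -> 15 -> 9
Found: True
Comparisons: 3


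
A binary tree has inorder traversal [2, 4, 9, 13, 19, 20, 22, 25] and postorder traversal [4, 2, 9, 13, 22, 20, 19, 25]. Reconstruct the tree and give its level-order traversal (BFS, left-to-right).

Inorder:   [2, 4, 9, 13, 19, 20, 22, 25]
Postorder: [4, 2, 9, 13, 22, 20, 19, 25]
Algorithm: postorder visits root last, so walk postorder right-to-left;
each value is the root of the current inorder slice — split it at that
value, recurse on the right subtree first, then the left.
Recursive splits:
  root=25; inorder splits into left=[2, 4, 9, 13, 19, 20, 22], right=[]
  root=19; inorder splits into left=[2, 4, 9, 13], right=[20, 22]
  root=20; inorder splits into left=[], right=[22]
  root=22; inorder splits into left=[], right=[]
  root=13; inorder splits into left=[2, 4, 9], right=[]
  root=9; inorder splits into left=[2, 4], right=[]
  root=2; inorder splits into left=[], right=[4]
  root=4; inorder splits into left=[], right=[]
Reconstructed level-order: [25, 19, 13, 20, 9, 22, 2, 4]


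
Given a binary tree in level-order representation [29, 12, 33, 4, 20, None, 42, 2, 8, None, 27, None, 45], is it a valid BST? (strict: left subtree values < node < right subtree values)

Level-order array: [29, 12, 33, 4, 20, None, 42, 2, 8, None, 27, None, 45]
Validate using subtree bounds (lo, hi): at each node, require lo < value < hi,
then recurse left with hi=value and right with lo=value.
Preorder trace (stopping at first violation):
  at node 29 with bounds (-inf, +inf): OK
  at node 12 with bounds (-inf, 29): OK
  at node 4 with bounds (-inf, 12): OK
  at node 2 with bounds (-inf, 4): OK
  at node 8 with bounds (4, 12): OK
  at node 20 with bounds (12, 29): OK
  at node 27 with bounds (20, 29): OK
  at node 33 with bounds (29, +inf): OK
  at node 42 with bounds (33, +inf): OK
  at node 45 with bounds (42, +inf): OK
No violation found at any node.
Result: Valid BST


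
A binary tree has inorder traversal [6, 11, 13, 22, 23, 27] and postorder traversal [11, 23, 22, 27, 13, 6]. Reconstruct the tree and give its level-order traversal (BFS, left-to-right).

Inorder:   [6, 11, 13, 22, 23, 27]
Postorder: [11, 23, 22, 27, 13, 6]
Algorithm: postorder visits root last, so walk postorder right-to-left;
each value is the root of the current inorder slice — split it at that
value, recurse on the right subtree first, then the left.
Recursive splits:
  root=6; inorder splits into left=[], right=[11, 13, 22, 23, 27]
  root=13; inorder splits into left=[11], right=[22, 23, 27]
  root=27; inorder splits into left=[22, 23], right=[]
  root=22; inorder splits into left=[], right=[23]
  root=23; inorder splits into left=[], right=[]
  root=11; inorder splits into left=[], right=[]
Reconstructed level-order: [6, 13, 11, 27, 22, 23]


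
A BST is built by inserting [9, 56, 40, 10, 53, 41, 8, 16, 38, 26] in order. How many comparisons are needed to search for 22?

Search path for 22: 9 -> 56 -> 40 -> 10 -> 16 -> 38 -> 26
Found: False
Comparisons: 7


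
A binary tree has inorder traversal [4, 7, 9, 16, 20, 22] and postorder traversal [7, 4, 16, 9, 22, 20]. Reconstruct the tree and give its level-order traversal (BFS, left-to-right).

Inorder:   [4, 7, 9, 16, 20, 22]
Postorder: [7, 4, 16, 9, 22, 20]
Algorithm: postorder visits root last, so walk postorder right-to-left;
each value is the root of the current inorder slice — split it at that
value, recurse on the right subtree first, then the left.
Recursive splits:
  root=20; inorder splits into left=[4, 7, 9, 16], right=[22]
  root=22; inorder splits into left=[], right=[]
  root=9; inorder splits into left=[4, 7], right=[16]
  root=16; inorder splits into left=[], right=[]
  root=4; inorder splits into left=[], right=[7]
  root=7; inorder splits into left=[], right=[]
Reconstructed level-order: [20, 9, 22, 4, 16, 7]


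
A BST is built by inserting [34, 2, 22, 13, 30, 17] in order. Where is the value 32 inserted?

Starting tree (level order): [34, 2, None, None, 22, 13, 30, None, 17]
Insertion path: 34 -> 2 -> 22 -> 30
Result: insert 32 as right child of 30
Final tree (level order): [34, 2, None, None, 22, 13, 30, None, 17, None, 32]


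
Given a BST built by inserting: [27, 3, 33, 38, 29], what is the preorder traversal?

Tree insertion order: [27, 3, 33, 38, 29]
Tree (level-order array): [27, 3, 33, None, None, 29, 38]
Preorder traversal: [27, 3, 33, 29, 38]


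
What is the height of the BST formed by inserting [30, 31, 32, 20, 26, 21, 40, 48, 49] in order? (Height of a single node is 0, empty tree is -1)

Insertion order: [30, 31, 32, 20, 26, 21, 40, 48, 49]
Tree (level-order array): [30, 20, 31, None, 26, None, 32, 21, None, None, 40, None, None, None, 48, None, 49]
Compute height bottom-up (empty subtree = -1):
  height(21) = 1 + max(-1, -1) = 0
  height(26) = 1 + max(0, -1) = 1
  height(20) = 1 + max(-1, 1) = 2
  height(49) = 1 + max(-1, -1) = 0
  height(48) = 1 + max(-1, 0) = 1
  height(40) = 1 + max(-1, 1) = 2
  height(32) = 1 + max(-1, 2) = 3
  height(31) = 1 + max(-1, 3) = 4
  height(30) = 1 + max(2, 4) = 5
Height = 5


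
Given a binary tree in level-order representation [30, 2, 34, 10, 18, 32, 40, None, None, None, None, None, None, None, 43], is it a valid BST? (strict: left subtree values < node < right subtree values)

Level-order array: [30, 2, 34, 10, 18, 32, 40, None, None, None, None, None, None, None, 43]
Validate using subtree bounds (lo, hi): at each node, require lo < value < hi,
then recurse left with hi=value and right with lo=value.
Preorder trace (stopping at first violation):
  at node 30 with bounds (-inf, +inf): OK
  at node 2 with bounds (-inf, 30): OK
  at node 10 with bounds (-inf, 2): VIOLATION
Node 10 violates its bound: not (-inf < 10 < 2).
Result: Not a valid BST


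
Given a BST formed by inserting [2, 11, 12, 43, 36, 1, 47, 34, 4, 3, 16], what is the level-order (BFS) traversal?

Tree insertion order: [2, 11, 12, 43, 36, 1, 47, 34, 4, 3, 16]
Tree (level-order array): [2, 1, 11, None, None, 4, 12, 3, None, None, 43, None, None, 36, 47, 34, None, None, None, 16]
BFS from the root, enqueuing left then right child of each popped node:
  queue [2] -> pop 2, enqueue [1, 11], visited so far: [2]
  queue [1, 11] -> pop 1, enqueue [none], visited so far: [2, 1]
  queue [11] -> pop 11, enqueue [4, 12], visited so far: [2, 1, 11]
  queue [4, 12] -> pop 4, enqueue [3], visited so far: [2, 1, 11, 4]
  queue [12, 3] -> pop 12, enqueue [43], visited so far: [2, 1, 11, 4, 12]
  queue [3, 43] -> pop 3, enqueue [none], visited so far: [2, 1, 11, 4, 12, 3]
  queue [43] -> pop 43, enqueue [36, 47], visited so far: [2, 1, 11, 4, 12, 3, 43]
  queue [36, 47] -> pop 36, enqueue [34], visited so far: [2, 1, 11, 4, 12, 3, 43, 36]
  queue [47, 34] -> pop 47, enqueue [none], visited so far: [2, 1, 11, 4, 12, 3, 43, 36, 47]
  queue [34] -> pop 34, enqueue [16], visited so far: [2, 1, 11, 4, 12, 3, 43, 36, 47, 34]
  queue [16] -> pop 16, enqueue [none], visited so far: [2, 1, 11, 4, 12, 3, 43, 36, 47, 34, 16]
Result: [2, 1, 11, 4, 12, 3, 43, 36, 47, 34, 16]


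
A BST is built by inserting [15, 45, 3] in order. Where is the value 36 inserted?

Starting tree (level order): [15, 3, 45]
Insertion path: 15 -> 45
Result: insert 36 as left child of 45
Final tree (level order): [15, 3, 45, None, None, 36]


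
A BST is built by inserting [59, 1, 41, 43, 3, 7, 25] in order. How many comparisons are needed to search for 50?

Search path for 50: 59 -> 1 -> 41 -> 43
Found: False
Comparisons: 4


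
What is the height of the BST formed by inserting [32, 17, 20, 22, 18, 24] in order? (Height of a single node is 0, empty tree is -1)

Insertion order: [32, 17, 20, 22, 18, 24]
Tree (level-order array): [32, 17, None, None, 20, 18, 22, None, None, None, 24]
Compute height bottom-up (empty subtree = -1):
  height(18) = 1 + max(-1, -1) = 0
  height(24) = 1 + max(-1, -1) = 0
  height(22) = 1 + max(-1, 0) = 1
  height(20) = 1 + max(0, 1) = 2
  height(17) = 1 + max(-1, 2) = 3
  height(32) = 1 + max(3, -1) = 4
Height = 4


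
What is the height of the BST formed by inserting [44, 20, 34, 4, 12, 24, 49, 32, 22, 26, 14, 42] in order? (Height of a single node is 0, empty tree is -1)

Insertion order: [44, 20, 34, 4, 12, 24, 49, 32, 22, 26, 14, 42]
Tree (level-order array): [44, 20, 49, 4, 34, None, None, None, 12, 24, 42, None, 14, 22, 32, None, None, None, None, None, None, 26]
Compute height bottom-up (empty subtree = -1):
  height(14) = 1 + max(-1, -1) = 0
  height(12) = 1 + max(-1, 0) = 1
  height(4) = 1 + max(-1, 1) = 2
  height(22) = 1 + max(-1, -1) = 0
  height(26) = 1 + max(-1, -1) = 0
  height(32) = 1 + max(0, -1) = 1
  height(24) = 1 + max(0, 1) = 2
  height(42) = 1 + max(-1, -1) = 0
  height(34) = 1 + max(2, 0) = 3
  height(20) = 1 + max(2, 3) = 4
  height(49) = 1 + max(-1, -1) = 0
  height(44) = 1 + max(4, 0) = 5
Height = 5


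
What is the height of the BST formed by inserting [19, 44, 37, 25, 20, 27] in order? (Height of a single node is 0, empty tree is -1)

Insertion order: [19, 44, 37, 25, 20, 27]
Tree (level-order array): [19, None, 44, 37, None, 25, None, 20, 27]
Compute height bottom-up (empty subtree = -1):
  height(20) = 1 + max(-1, -1) = 0
  height(27) = 1 + max(-1, -1) = 0
  height(25) = 1 + max(0, 0) = 1
  height(37) = 1 + max(1, -1) = 2
  height(44) = 1 + max(2, -1) = 3
  height(19) = 1 + max(-1, 3) = 4
Height = 4


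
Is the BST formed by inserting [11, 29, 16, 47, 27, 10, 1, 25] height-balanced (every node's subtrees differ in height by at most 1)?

Tree (level-order array): [11, 10, 29, 1, None, 16, 47, None, None, None, 27, None, None, 25]
Definition: a tree is height-balanced if, at every node, |h(left) - h(right)| <= 1 (empty subtree has height -1).
Bottom-up per-node check:
  node 1: h_left=-1, h_right=-1, diff=0 [OK], height=0
  node 10: h_left=0, h_right=-1, diff=1 [OK], height=1
  node 25: h_left=-1, h_right=-1, diff=0 [OK], height=0
  node 27: h_left=0, h_right=-1, diff=1 [OK], height=1
  node 16: h_left=-1, h_right=1, diff=2 [FAIL (|-1-1|=2 > 1)], height=2
  node 47: h_left=-1, h_right=-1, diff=0 [OK], height=0
  node 29: h_left=2, h_right=0, diff=2 [FAIL (|2-0|=2 > 1)], height=3
  node 11: h_left=1, h_right=3, diff=2 [FAIL (|1-3|=2 > 1)], height=4
Node 16 violates the condition: |-1 - 1| = 2 > 1.
Result: Not balanced


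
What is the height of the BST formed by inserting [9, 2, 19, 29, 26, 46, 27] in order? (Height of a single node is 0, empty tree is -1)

Insertion order: [9, 2, 19, 29, 26, 46, 27]
Tree (level-order array): [9, 2, 19, None, None, None, 29, 26, 46, None, 27]
Compute height bottom-up (empty subtree = -1):
  height(2) = 1 + max(-1, -1) = 0
  height(27) = 1 + max(-1, -1) = 0
  height(26) = 1 + max(-1, 0) = 1
  height(46) = 1 + max(-1, -1) = 0
  height(29) = 1 + max(1, 0) = 2
  height(19) = 1 + max(-1, 2) = 3
  height(9) = 1 + max(0, 3) = 4
Height = 4


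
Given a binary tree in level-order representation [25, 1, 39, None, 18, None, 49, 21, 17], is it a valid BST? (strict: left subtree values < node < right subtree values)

Level-order array: [25, 1, 39, None, 18, None, 49, 21, 17]
Validate using subtree bounds (lo, hi): at each node, require lo < value < hi,
then recurse left with hi=value and right with lo=value.
Preorder trace (stopping at first violation):
  at node 25 with bounds (-inf, +inf): OK
  at node 1 with bounds (-inf, 25): OK
  at node 18 with bounds (1, 25): OK
  at node 21 with bounds (1, 18): VIOLATION
Node 21 violates its bound: not (1 < 21 < 18).
Result: Not a valid BST


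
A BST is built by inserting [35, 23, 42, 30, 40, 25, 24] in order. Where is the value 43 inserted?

Starting tree (level order): [35, 23, 42, None, 30, 40, None, 25, None, None, None, 24]
Insertion path: 35 -> 42
Result: insert 43 as right child of 42
Final tree (level order): [35, 23, 42, None, 30, 40, 43, 25, None, None, None, None, None, 24]


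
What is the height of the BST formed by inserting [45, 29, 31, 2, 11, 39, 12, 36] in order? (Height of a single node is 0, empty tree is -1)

Insertion order: [45, 29, 31, 2, 11, 39, 12, 36]
Tree (level-order array): [45, 29, None, 2, 31, None, 11, None, 39, None, 12, 36]
Compute height bottom-up (empty subtree = -1):
  height(12) = 1 + max(-1, -1) = 0
  height(11) = 1 + max(-1, 0) = 1
  height(2) = 1 + max(-1, 1) = 2
  height(36) = 1 + max(-1, -1) = 0
  height(39) = 1 + max(0, -1) = 1
  height(31) = 1 + max(-1, 1) = 2
  height(29) = 1 + max(2, 2) = 3
  height(45) = 1 + max(3, -1) = 4
Height = 4


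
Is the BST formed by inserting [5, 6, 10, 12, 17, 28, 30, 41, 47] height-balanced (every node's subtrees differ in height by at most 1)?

Tree (level-order array): [5, None, 6, None, 10, None, 12, None, 17, None, 28, None, 30, None, 41, None, 47]
Definition: a tree is height-balanced if, at every node, |h(left) - h(right)| <= 1 (empty subtree has height -1).
Bottom-up per-node check:
  node 47: h_left=-1, h_right=-1, diff=0 [OK], height=0
  node 41: h_left=-1, h_right=0, diff=1 [OK], height=1
  node 30: h_left=-1, h_right=1, diff=2 [FAIL (|-1-1|=2 > 1)], height=2
  node 28: h_left=-1, h_right=2, diff=3 [FAIL (|-1-2|=3 > 1)], height=3
  node 17: h_left=-1, h_right=3, diff=4 [FAIL (|-1-3|=4 > 1)], height=4
  node 12: h_left=-1, h_right=4, diff=5 [FAIL (|-1-4|=5 > 1)], height=5
  node 10: h_left=-1, h_right=5, diff=6 [FAIL (|-1-5|=6 > 1)], height=6
  node 6: h_left=-1, h_right=6, diff=7 [FAIL (|-1-6|=7 > 1)], height=7
  node 5: h_left=-1, h_right=7, diff=8 [FAIL (|-1-7|=8 > 1)], height=8
Node 30 violates the condition: |-1 - 1| = 2 > 1.
Result: Not balanced


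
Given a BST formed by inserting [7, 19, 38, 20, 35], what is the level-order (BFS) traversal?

Tree insertion order: [7, 19, 38, 20, 35]
Tree (level-order array): [7, None, 19, None, 38, 20, None, None, 35]
BFS from the root, enqueuing left then right child of each popped node:
  queue [7] -> pop 7, enqueue [19], visited so far: [7]
  queue [19] -> pop 19, enqueue [38], visited so far: [7, 19]
  queue [38] -> pop 38, enqueue [20], visited so far: [7, 19, 38]
  queue [20] -> pop 20, enqueue [35], visited so far: [7, 19, 38, 20]
  queue [35] -> pop 35, enqueue [none], visited so far: [7, 19, 38, 20, 35]
Result: [7, 19, 38, 20, 35]


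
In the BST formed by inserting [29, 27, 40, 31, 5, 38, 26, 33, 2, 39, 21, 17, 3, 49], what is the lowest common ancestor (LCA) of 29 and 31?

Tree insertion order: [29, 27, 40, 31, 5, 38, 26, 33, 2, 39, 21, 17, 3, 49]
Tree (level-order array): [29, 27, 40, 5, None, 31, 49, 2, 26, None, 38, None, None, None, 3, 21, None, 33, 39, None, None, 17]
In a BST, the LCA of p=29, q=31 is the first node v on the
root-to-leaf path with p <= v <= q (go left if both < v, right if both > v).
Walk from root:
  at 29: 29 <= 29 <= 31, this is the LCA
LCA = 29


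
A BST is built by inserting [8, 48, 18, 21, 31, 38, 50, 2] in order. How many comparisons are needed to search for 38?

Search path for 38: 8 -> 48 -> 18 -> 21 -> 31 -> 38
Found: True
Comparisons: 6


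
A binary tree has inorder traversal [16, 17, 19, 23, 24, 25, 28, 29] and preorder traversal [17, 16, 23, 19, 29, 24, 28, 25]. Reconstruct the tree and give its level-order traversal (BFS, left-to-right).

Inorder:  [16, 17, 19, 23, 24, 25, 28, 29]
Preorder: [17, 16, 23, 19, 29, 24, 28, 25]
Algorithm: preorder visits root first, so consume preorder in order;
for each root, split the current inorder slice at that value into
left-subtree inorder and right-subtree inorder, then recurse.
Recursive splits:
  root=17; inorder splits into left=[16], right=[19, 23, 24, 25, 28, 29]
  root=16; inorder splits into left=[], right=[]
  root=23; inorder splits into left=[19], right=[24, 25, 28, 29]
  root=19; inorder splits into left=[], right=[]
  root=29; inorder splits into left=[24, 25, 28], right=[]
  root=24; inorder splits into left=[], right=[25, 28]
  root=28; inorder splits into left=[25], right=[]
  root=25; inorder splits into left=[], right=[]
Reconstructed level-order: [17, 16, 23, 19, 29, 24, 28, 25]


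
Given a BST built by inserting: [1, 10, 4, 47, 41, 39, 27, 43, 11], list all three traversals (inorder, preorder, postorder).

Tree insertion order: [1, 10, 4, 47, 41, 39, 27, 43, 11]
Tree (level-order array): [1, None, 10, 4, 47, None, None, 41, None, 39, 43, 27, None, None, None, 11]
Inorder (L, root, R): [1, 4, 10, 11, 27, 39, 41, 43, 47]
Preorder (root, L, R): [1, 10, 4, 47, 41, 39, 27, 11, 43]
Postorder (L, R, root): [4, 11, 27, 39, 43, 41, 47, 10, 1]


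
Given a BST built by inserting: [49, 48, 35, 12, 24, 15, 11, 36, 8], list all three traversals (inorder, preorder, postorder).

Tree insertion order: [49, 48, 35, 12, 24, 15, 11, 36, 8]
Tree (level-order array): [49, 48, None, 35, None, 12, 36, 11, 24, None, None, 8, None, 15]
Inorder (L, root, R): [8, 11, 12, 15, 24, 35, 36, 48, 49]
Preorder (root, L, R): [49, 48, 35, 12, 11, 8, 24, 15, 36]
Postorder (L, R, root): [8, 11, 15, 24, 12, 36, 35, 48, 49]


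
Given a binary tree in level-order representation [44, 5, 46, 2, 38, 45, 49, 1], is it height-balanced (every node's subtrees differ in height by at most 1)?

Tree (level-order array): [44, 5, 46, 2, 38, 45, 49, 1]
Definition: a tree is height-balanced if, at every node, |h(left) - h(right)| <= 1 (empty subtree has height -1).
Bottom-up per-node check:
  node 1: h_left=-1, h_right=-1, diff=0 [OK], height=0
  node 2: h_left=0, h_right=-1, diff=1 [OK], height=1
  node 38: h_left=-1, h_right=-1, diff=0 [OK], height=0
  node 5: h_left=1, h_right=0, diff=1 [OK], height=2
  node 45: h_left=-1, h_right=-1, diff=0 [OK], height=0
  node 49: h_left=-1, h_right=-1, diff=0 [OK], height=0
  node 46: h_left=0, h_right=0, diff=0 [OK], height=1
  node 44: h_left=2, h_right=1, diff=1 [OK], height=3
All nodes satisfy the balance condition.
Result: Balanced


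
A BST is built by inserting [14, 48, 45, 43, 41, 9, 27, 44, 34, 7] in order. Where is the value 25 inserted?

Starting tree (level order): [14, 9, 48, 7, None, 45, None, None, None, 43, None, 41, 44, 27, None, None, None, None, 34]
Insertion path: 14 -> 48 -> 45 -> 43 -> 41 -> 27
Result: insert 25 as left child of 27
Final tree (level order): [14, 9, 48, 7, None, 45, None, None, None, 43, None, 41, 44, 27, None, None, None, 25, 34]


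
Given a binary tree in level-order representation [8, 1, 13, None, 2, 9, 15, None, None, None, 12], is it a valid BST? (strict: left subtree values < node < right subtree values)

Level-order array: [8, 1, 13, None, 2, 9, 15, None, None, None, 12]
Validate using subtree bounds (lo, hi): at each node, require lo < value < hi,
then recurse left with hi=value and right with lo=value.
Preorder trace (stopping at first violation):
  at node 8 with bounds (-inf, +inf): OK
  at node 1 with bounds (-inf, 8): OK
  at node 2 with bounds (1, 8): OK
  at node 13 with bounds (8, +inf): OK
  at node 9 with bounds (8, 13): OK
  at node 12 with bounds (9, 13): OK
  at node 15 with bounds (13, +inf): OK
No violation found at any node.
Result: Valid BST


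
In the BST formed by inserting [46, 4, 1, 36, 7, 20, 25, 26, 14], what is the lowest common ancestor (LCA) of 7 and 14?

Tree insertion order: [46, 4, 1, 36, 7, 20, 25, 26, 14]
Tree (level-order array): [46, 4, None, 1, 36, None, None, 7, None, None, 20, 14, 25, None, None, None, 26]
In a BST, the LCA of p=7, q=14 is the first node v on the
root-to-leaf path with p <= v <= q (go left if both < v, right if both > v).
Walk from root:
  at 46: both 7 and 14 < 46, go left
  at 4: both 7 and 14 > 4, go right
  at 36: both 7 and 14 < 36, go left
  at 7: 7 <= 7 <= 14, this is the LCA
LCA = 7


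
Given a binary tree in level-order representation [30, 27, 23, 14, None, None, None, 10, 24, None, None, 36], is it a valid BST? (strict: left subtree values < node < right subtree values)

Level-order array: [30, 27, 23, 14, None, None, None, 10, 24, None, None, 36]
Validate using subtree bounds (lo, hi): at each node, require lo < value < hi,
then recurse left with hi=value and right with lo=value.
Preorder trace (stopping at first violation):
  at node 30 with bounds (-inf, +inf): OK
  at node 27 with bounds (-inf, 30): OK
  at node 14 with bounds (-inf, 27): OK
  at node 10 with bounds (-inf, 14): OK
  at node 24 with bounds (14, 27): OK
  at node 36 with bounds (14, 24): VIOLATION
Node 36 violates its bound: not (14 < 36 < 24).
Result: Not a valid BST


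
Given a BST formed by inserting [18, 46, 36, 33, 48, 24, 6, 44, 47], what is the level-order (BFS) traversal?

Tree insertion order: [18, 46, 36, 33, 48, 24, 6, 44, 47]
Tree (level-order array): [18, 6, 46, None, None, 36, 48, 33, 44, 47, None, 24]
BFS from the root, enqueuing left then right child of each popped node:
  queue [18] -> pop 18, enqueue [6, 46], visited so far: [18]
  queue [6, 46] -> pop 6, enqueue [none], visited so far: [18, 6]
  queue [46] -> pop 46, enqueue [36, 48], visited so far: [18, 6, 46]
  queue [36, 48] -> pop 36, enqueue [33, 44], visited so far: [18, 6, 46, 36]
  queue [48, 33, 44] -> pop 48, enqueue [47], visited so far: [18, 6, 46, 36, 48]
  queue [33, 44, 47] -> pop 33, enqueue [24], visited so far: [18, 6, 46, 36, 48, 33]
  queue [44, 47, 24] -> pop 44, enqueue [none], visited so far: [18, 6, 46, 36, 48, 33, 44]
  queue [47, 24] -> pop 47, enqueue [none], visited so far: [18, 6, 46, 36, 48, 33, 44, 47]
  queue [24] -> pop 24, enqueue [none], visited so far: [18, 6, 46, 36, 48, 33, 44, 47, 24]
Result: [18, 6, 46, 36, 48, 33, 44, 47, 24]


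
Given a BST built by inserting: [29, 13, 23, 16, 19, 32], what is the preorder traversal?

Tree insertion order: [29, 13, 23, 16, 19, 32]
Tree (level-order array): [29, 13, 32, None, 23, None, None, 16, None, None, 19]
Preorder traversal: [29, 13, 23, 16, 19, 32]


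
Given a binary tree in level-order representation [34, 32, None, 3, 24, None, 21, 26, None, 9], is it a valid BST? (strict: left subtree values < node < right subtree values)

Level-order array: [34, 32, None, 3, 24, None, 21, 26, None, 9]
Validate using subtree bounds (lo, hi): at each node, require lo < value < hi,
then recurse left with hi=value and right with lo=value.
Preorder trace (stopping at first violation):
  at node 34 with bounds (-inf, +inf): OK
  at node 32 with bounds (-inf, 34): OK
  at node 3 with bounds (-inf, 32): OK
  at node 21 with bounds (3, 32): OK
  at node 9 with bounds (3, 21): OK
  at node 24 with bounds (32, 34): VIOLATION
Node 24 violates its bound: not (32 < 24 < 34).
Result: Not a valid BST


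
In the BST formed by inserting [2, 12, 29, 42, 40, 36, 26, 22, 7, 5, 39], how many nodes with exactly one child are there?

Tree built from: [2, 12, 29, 42, 40, 36, 26, 22, 7, 5, 39]
Tree (level-order array): [2, None, 12, 7, 29, 5, None, 26, 42, None, None, 22, None, 40, None, None, None, 36, None, None, 39]
Rule: These are nodes with exactly 1 non-null child.
Per-node child counts:
  node 2: 1 child(ren)
  node 12: 2 child(ren)
  node 7: 1 child(ren)
  node 5: 0 child(ren)
  node 29: 2 child(ren)
  node 26: 1 child(ren)
  node 22: 0 child(ren)
  node 42: 1 child(ren)
  node 40: 1 child(ren)
  node 36: 1 child(ren)
  node 39: 0 child(ren)
Matching nodes: [2, 7, 26, 42, 40, 36]
Count of nodes with exactly one child: 6


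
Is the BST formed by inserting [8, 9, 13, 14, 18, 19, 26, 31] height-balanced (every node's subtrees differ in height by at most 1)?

Tree (level-order array): [8, None, 9, None, 13, None, 14, None, 18, None, 19, None, 26, None, 31]
Definition: a tree is height-balanced if, at every node, |h(left) - h(right)| <= 1 (empty subtree has height -1).
Bottom-up per-node check:
  node 31: h_left=-1, h_right=-1, diff=0 [OK], height=0
  node 26: h_left=-1, h_right=0, diff=1 [OK], height=1
  node 19: h_left=-1, h_right=1, diff=2 [FAIL (|-1-1|=2 > 1)], height=2
  node 18: h_left=-1, h_right=2, diff=3 [FAIL (|-1-2|=3 > 1)], height=3
  node 14: h_left=-1, h_right=3, diff=4 [FAIL (|-1-3|=4 > 1)], height=4
  node 13: h_left=-1, h_right=4, diff=5 [FAIL (|-1-4|=5 > 1)], height=5
  node 9: h_left=-1, h_right=5, diff=6 [FAIL (|-1-5|=6 > 1)], height=6
  node 8: h_left=-1, h_right=6, diff=7 [FAIL (|-1-6|=7 > 1)], height=7
Node 19 violates the condition: |-1 - 1| = 2 > 1.
Result: Not balanced


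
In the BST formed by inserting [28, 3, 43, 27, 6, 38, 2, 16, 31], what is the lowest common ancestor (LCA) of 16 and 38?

Tree insertion order: [28, 3, 43, 27, 6, 38, 2, 16, 31]
Tree (level-order array): [28, 3, 43, 2, 27, 38, None, None, None, 6, None, 31, None, None, 16]
In a BST, the LCA of p=16, q=38 is the first node v on the
root-to-leaf path with p <= v <= q (go left if both < v, right if both > v).
Walk from root:
  at 28: 16 <= 28 <= 38, this is the LCA
LCA = 28


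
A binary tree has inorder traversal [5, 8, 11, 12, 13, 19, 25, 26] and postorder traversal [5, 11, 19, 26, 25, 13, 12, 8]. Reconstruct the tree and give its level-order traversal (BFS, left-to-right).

Inorder:   [5, 8, 11, 12, 13, 19, 25, 26]
Postorder: [5, 11, 19, 26, 25, 13, 12, 8]
Algorithm: postorder visits root last, so walk postorder right-to-left;
each value is the root of the current inorder slice — split it at that
value, recurse on the right subtree first, then the left.
Recursive splits:
  root=8; inorder splits into left=[5], right=[11, 12, 13, 19, 25, 26]
  root=12; inorder splits into left=[11], right=[13, 19, 25, 26]
  root=13; inorder splits into left=[], right=[19, 25, 26]
  root=25; inorder splits into left=[19], right=[26]
  root=26; inorder splits into left=[], right=[]
  root=19; inorder splits into left=[], right=[]
  root=11; inorder splits into left=[], right=[]
  root=5; inorder splits into left=[], right=[]
Reconstructed level-order: [8, 5, 12, 11, 13, 25, 19, 26]


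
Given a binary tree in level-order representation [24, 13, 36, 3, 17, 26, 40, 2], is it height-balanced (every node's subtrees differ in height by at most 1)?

Tree (level-order array): [24, 13, 36, 3, 17, 26, 40, 2]
Definition: a tree is height-balanced if, at every node, |h(left) - h(right)| <= 1 (empty subtree has height -1).
Bottom-up per-node check:
  node 2: h_left=-1, h_right=-1, diff=0 [OK], height=0
  node 3: h_left=0, h_right=-1, diff=1 [OK], height=1
  node 17: h_left=-1, h_right=-1, diff=0 [OK], height=0
  node 13: h_left=1, h_right=0, diff=1 [OK], height=2
  node 26: h_left=-1, h_right=-1, diff=0 [OK], height=0
  node 40: h_left=-1, h_right=-1, diff=0 [OK], height=0
  node 36: h_left=0, h_right=0, diff=0 [OK], height=1
  node 24: h_left=2, h_right=1, diff=1 [OK], height=3
All nodes satisfy the balance condition.
Result: Balanced


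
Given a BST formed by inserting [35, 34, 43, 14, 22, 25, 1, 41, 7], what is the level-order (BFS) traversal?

Tree insertion order: [35, 34, 43, 14, 22, 25, 1, 41, 7]
Tree (level-order array): [35, 34, 43, 14, None, 41, None, 1, 22, None, None, None, 7, None, 25]
BFS from the root, enqueuing left then right child of each popped node:
  queue [35] -> pop 35, enqueue [34, 43], visited so far: [35]
  queue [34, 43] -> pop 34, enqueue [14], visited so far: [35, 34]
  queue [43, 14] -> pop 43, enqueue [41], visited so far: [35, 34, 43]
  queue [14, 41] -> pop 14, enqueue [1, 22], visited so far: [35, 34, 43, 14]
  queue [41, 1, 22] -> pop 41, enqueue [none], visited so far: [35, 34, 43, 14, 41]
  queue [1, 22] -> pop 1, enqueue [7], visited so far: [35, 34, 43, 14, 41, 1]
  queue [22, 7] -> pop 22, enqueue [25], visited so far: [35, 34, 43, 14, 41, 1, 22]
  queue [7, 25] -> pop 7, enqueue [none], visited so far: [35, 34, 43, 14, 41, 1, 22, 7]
  queue [25] -> pop 25, enqueue [none], visited so far: [35, 34, 43, 14, 41, 1, 22, 7, 25]
Result: [35, 34, 43, 14, 41, 1, 22, 7, 25]


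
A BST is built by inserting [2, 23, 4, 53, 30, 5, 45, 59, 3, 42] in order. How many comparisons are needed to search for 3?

Search path for 3: 2 -> 23 -> 4 -> 3
Found: True
Comparisons: 4


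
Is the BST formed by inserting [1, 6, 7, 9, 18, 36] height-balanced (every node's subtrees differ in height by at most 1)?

Tree (level-order array): [1, None, 6, None, 7, None, 9, None, 18, None, 36]
Definition: a tree is height-balanced if, at every node, |h(left) - h(right)| <= 1 (empty subtree has height -1).
Bottom-up per-node check:
  node 36: h_left=-1, h_right=-1, diff=0 [OK], height=0
  node 18: h_left=-1, h_right=0, diff=1 [OK], height=1
  node 9: h_left=-1, h_right=1, diff=2 [FAIL (|-1-1|=2 > 1)], height=2
  node 7: h_left=-1, h_right=2, diff=3 [FAIL (|-1-2|=3 > 1)], height=3
  node 6: h_left=-1, h_right=3, diff=4 [FAIL (|-1-3|=4 > 1)], height=4
  node 1: h_left=-1, h_right=4, diff=5 [FAIL (|-1-4|=5 > 1)], height=5
Node 9 violates the condition: |-1 - 1| = 2 > 1.
Result: Not balanced


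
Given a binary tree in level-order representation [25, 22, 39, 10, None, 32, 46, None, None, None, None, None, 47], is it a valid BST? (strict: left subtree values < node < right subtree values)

Level-order array: [25, 22, 39, 10, None, 32, 46, None, None, None, None, None, 47]
Validate using subtree bounds (lo, hi): at each node, require lo < value < hi,
then recurse left with hi=value and right with lo=value.
Preorder trace (stopping at first violation):
  at node 25 with bounds (-inf, +inf): OK
  at node 22 with bounds (-inf, 25): OK
  at node 10 with bounds (-inf, 22): OK
  at node 39 with bounds (25, +inf): OK
  at node 32 with bounds (25, 39): OK
  at node 46 with bounds (39, +inf): OK
  at node 47 with bounds (46, +inf): OK
No violation found at any node.
Result: Valid BST


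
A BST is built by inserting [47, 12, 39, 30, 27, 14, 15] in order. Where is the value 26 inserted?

Starting tree (level order): [47, 12, None, None, 39, 30, None, 27, None, 14, None, None, 15]
Insertion path: 47 -> 12 -> 39 -> 30 -> 27 -> 14 -> 15
Result: insert 26 as right child of 15
Final tree (level order): [47, 12, None, None, 39, 30, None, 27, None, 14, None, None, 15, None, 26]


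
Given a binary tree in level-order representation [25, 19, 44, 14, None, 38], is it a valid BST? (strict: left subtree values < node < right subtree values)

Level-order array: [25, 19, 44, 14, None, 38]
Validate using subtree bounds (lo, hi): at each node, require lo < value < hi,
then recurse left with hi=value and right with lo=value.
Preorder trace (stopping at first violation):
  at node 25 with bounds (-inf, +inf): OK
  at node 19 with bounds (-inf, 25): OK
  at node 14 with bounds (-inf, 19): OK
  at node 44 with bounds (25, +inf): OK
  at node 38 with bounds (25, 44): OK
No violation found at any node.
Result: Valid BST


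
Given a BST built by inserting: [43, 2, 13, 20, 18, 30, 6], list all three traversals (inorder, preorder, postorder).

Tree insertion order: [43, 2, 13, 20, 18, 30, 6]
Tree (level-order array): [43, 2, None, None, 13, 6, 20, None, None, 18, 30]
Inorder (L, root, R): [2, 6, 13, 18, 20, 30, 43]
Preorder (root, L, R): [43, 2, 13, 6, 20, 18, 30]
Postorder (L, R, root): [6, 18, 30, 20, 13, 2, 43]


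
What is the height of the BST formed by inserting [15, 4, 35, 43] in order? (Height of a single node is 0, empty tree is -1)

Insertion order: [15, 4, 35, 43]
Tree (level-order array): [15, 4, 35, None, None, None, 43]
Compute height bottom-up (empty subtree = -1):
  height(4) = 1 + max(-1, -1) = 0
  height(43) = 1 + max(-1, -1) = 0
  height(35) = 1 + max(-1, 0) = 1
  height(15) = 1 + max(0, 1) = 2
Height = 2


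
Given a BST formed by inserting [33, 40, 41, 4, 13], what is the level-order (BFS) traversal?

Tree insertion order: [33, 40, 41, 4, 13]
Tree (level-order array): [33, 4, 40, None, 13, None, 41]
BFS from the root, enqueuing left then right child of each popped node:
  queue [33] -> pop 33, enqueue [4, 40], visited so far: [33]
  queue [4, 40] -> pop 4, enqueue [13], visited so far: [33, 4]
  queue [40, 13] -> pop 40, enqueue [41], visited so far: [33, 4, 40]
  queue [13, 41] -> pop 13, enqueue [none], visited so far: [33, 4, 40, 13]
  queue [41] -> pop 41, enqueue [none], visited so far: [33, 4, 40, 13, 41]
Result: [33, 4, 40, 13, 41]


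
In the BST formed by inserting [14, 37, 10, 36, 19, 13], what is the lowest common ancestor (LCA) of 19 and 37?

Tree insertion order: [14, 37, 10, 36, 19, 13]
Tree (level-order array): [14, 10, 37, None, 13, 36, None, None, None, 19]
In a BST, the LCA of p=19, q=37 is the first node v on the
root-to-leaf path with p <= v <= q (go left if both < v, right if both > v).
Walk from root:
  at 14: both 19 and 37 > 14, go right
  at 37: 19 <= 37 <= 37, this is the LCA
LCA = 37


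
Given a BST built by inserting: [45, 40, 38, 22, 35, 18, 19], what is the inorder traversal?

Tree insertion order: [45, 40, 38, 22, 35, 18, 19]
Tree (level-order array): [45, 40, None, 38, None, 22, None, 18, 35, None, 19]
Inorder traversal: [18, 19, 22, 35, 38, 40, 45]


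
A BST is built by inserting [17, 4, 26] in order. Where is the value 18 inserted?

Starting tree (level order): [17, 4, 26]
Insertion path: 17 -> 26
Result: insert 18 as left child of 26
Final tree (level order): [17, 4, 26, None, None, 18]


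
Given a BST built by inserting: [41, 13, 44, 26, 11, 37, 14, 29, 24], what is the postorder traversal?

Tree insertion order: [41, 13, 44, 26, 11, 37, 14, 29, 24]
Tree (level-order array): [41, 13, 44, 11, 26, None, None, None, None, 14, 37, None, 24, 29]
Postorder traversal: [11, 24, 14, 29, 37, 26, 13, 44, 41]


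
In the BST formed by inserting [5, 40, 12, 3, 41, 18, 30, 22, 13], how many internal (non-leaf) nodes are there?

Tree built from: [5, 40, 12, 3, 41, 18, 30, 22, 13]
Tree (level-order array): [5, 3, 40, None, None, 12, 41, None, 18, None, None, 13, 30, None, None, 22]
Rule: An internal node has at least one child.
Per-node child counts:
  node 5: 2 child(ren)
  node 3: 0 child(ren)
  node 40: 2 child(ren)
  node 12: 1 child(ren)
  node 18: 2 child(ren)
  node 13: 0 child(ren)
  node 30: 1 child(ren)
  node 22: 0 child(ren)
  node 41: 0 child(ren)
Matching nodes: [5, 40, 12, 18, 30]
Count of internal (non-leaf) nodes: 5


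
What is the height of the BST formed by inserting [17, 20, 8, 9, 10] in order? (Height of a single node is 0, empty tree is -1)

Insertion order: [17, 20, 8, 9, 10]
Tree (level-order array): [17, 8, 20, None, 9, None, None, None, 10]
Compute height bottom-up (empty subtree = -1):
  height(10) = 1 + max(-1, -1) = 0
  height(9) = 1 + max(-1, 0) = 1
  height(8) = 1 + max(-1, 1) = 2
  height(20) = 1 + max(-1, -1) = 0
  height(17) = 1 + max(2, 0) = 3
Height = 3


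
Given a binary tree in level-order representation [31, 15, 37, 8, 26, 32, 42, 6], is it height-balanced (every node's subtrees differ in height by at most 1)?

Tree (level-order array): [31, 15, 37, 8, 26, 32, 42, 6]
Definition: a tree is height-balanced if, at every node, |h(left) - h(right)| <= 1 (empty subtree has height -1).
Bottom-up per-node check:
  node 6: h_left=-1, h_right=-1, diff=0 [OK], height=0
  node 8: h_left=0, h_right=-1, diff=1 [OK], height=1
  node 26: h_left=-1, h_right=-1, diff=0 [OK], height=0
  node 15: h_left=1, h_right=0, diff=1 [OK], height=2
  node 32: h_left=-1, h_right=-1, diff=0 [OK], height=0
  node 42: h_left=-1, h_right=-1, diff=0 [OK], height=0
  node 37: h_left=0, h_right=0, diff=0 [OK], height=1
  node 31: h_left=2, h_right=1, diff=1 [OK], height=3
All nodes satisfy the balance condition.
Result: Balanced


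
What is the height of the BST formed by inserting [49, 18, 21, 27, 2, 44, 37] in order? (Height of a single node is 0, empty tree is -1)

Insertion order: [49, 18, 21, 27, 2, 44, 37]
Tree (level-order array): [49, 18, None, 2, 21, None, None, None, 27, None, 44, 37]
Compute height bottom-up (empty subtree = -1):
  height(2) = 1 + max(-1, -1) = 0
  height(37) = 1 + max(-1, -1) = 0
  height(44) = 1 + max(0, -1) = 1
  height(27) = 1 + max(-1, 1) = 2
  height(21) = 1 + max(-1, 2) = 3
  height(18) = 1 + max(0, 3) = 4
  height(49) = 1 + max(4, -1) = 5
Height = 5


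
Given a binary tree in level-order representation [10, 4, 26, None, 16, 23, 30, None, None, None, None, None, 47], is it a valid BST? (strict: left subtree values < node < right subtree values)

Level-order array: [10, 4, 26, None, 16, 23, 30, None, None, None, None, None, 47]
Validate using subtree bounds (lo, hi): at each node, require lo < value < hi,
then recurse left with hi=value and right with lo=value.
Preorder trace (stopping at first violation):
  at node 10 with bounds (-inf, +inf): OK
  at node 4 with bounds (-inf, 10): OK
  at node 16 with bounds (4, 10): VIOLATION
Node 16 violates its bound: not (4 < 16 < 10).
Result: Not a valid BST


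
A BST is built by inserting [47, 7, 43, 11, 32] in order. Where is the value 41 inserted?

Starting tree (level order): [47, 7, None, None, 43, 11, None, None, 32]
Insertion path: 47 -> 7 -> 43 -> 11 -> 32
Result: insert 41 as right child of 32
Final tree (level order): [47, 7, None, None, 43, 11, None, None, 32, None, 41]


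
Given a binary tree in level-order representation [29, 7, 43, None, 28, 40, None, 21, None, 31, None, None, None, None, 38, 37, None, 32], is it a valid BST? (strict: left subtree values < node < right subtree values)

Level-order array: [29, 7, 43, None, 28, 40, None, 21, None, 31, None, None, None, None, 38, 37, None, 32]
Validate using subtree bounds (lo, hi): at each node, require lo < value < hi,
then recurse left with hi=value and right with lo=value.
Preorder trace (stopping at first violation):
  at node 29 with bounds (-inf, +inf): OK
  at node 7 with bounds (-inf, 29): OK
  at node 28 with bounds (7, 29): OK
  at node 21 with bounds (7, 28): OK
  at node 43 with bounds (29, +inf): OK
  at node 40 with bounds (29, 43): OK
  at node 31 with bounds (29, 40): OK
  at node 38 with bounds (31, 40): OK
  at node 37 with bounds (31, 38): OK
  at node 32 with bounds (31, 37): OK
No violation found at any node.
Result: Valid BST


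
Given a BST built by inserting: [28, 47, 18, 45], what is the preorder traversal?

Tree insertion order: [28, 47, 18, 45]
Tree (level-order array): [28, 18, 47, None, None, 45]
Preorder traversal: [28, 18, 47, 45]


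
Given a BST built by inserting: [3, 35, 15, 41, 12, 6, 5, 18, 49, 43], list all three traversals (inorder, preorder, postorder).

Tree insertion order: [3, 35, 15, 41, 12, 6, 5, 18, 49, 43]
Tree (level-order array): [3, None, 35, 15, 41, 12, 18, None, 49, 6, None, None, None, 43, None, 5]
Inorder (L, root, R): [3, 5, 6, 12, 15, 18, 35, 41, 43, 49]
Preorder (root, L, R): [3, 35, 15, 12, 6, 5, 18, 41, 49, 43]
Postorder (L, R, root): [5, 6, 12, 18, 15, 43, 49, 41, 35, 3]
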